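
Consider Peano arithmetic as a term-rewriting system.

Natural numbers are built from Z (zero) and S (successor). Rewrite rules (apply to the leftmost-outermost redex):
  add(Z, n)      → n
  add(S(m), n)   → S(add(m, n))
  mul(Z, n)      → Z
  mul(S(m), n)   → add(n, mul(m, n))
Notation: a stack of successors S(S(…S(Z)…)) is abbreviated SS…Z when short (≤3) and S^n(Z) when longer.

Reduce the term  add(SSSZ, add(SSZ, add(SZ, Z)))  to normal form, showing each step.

  start: add(SSSZ, add(SSZ, add(SZ, Z)))
  [1] S(add(SSZ, add(SSZ, add(SZ, Z))))
  [2] S(S(add(SZ, add(SSZ, add(SZ, Z)))))
  [3] S(S(S(add(Z, add(SSZ, add(SZ, Z))))))
  [4] S(S(S(add(SSZ, add(SZ, Z)))))
  [5] S(S(S(S(add(SZ, add(SZ, Z))))))
  [6] S(S(S(S(S(add(Z, add(SZ, Z)))))))
  [7] S(S(S(S(S(add(SZ, Z))))))
  [8] S(S(S(S(S(S(add(Z, Z)))))))
  [9] S^6(Z)

Answer: normal form = S^6(Z)  (in 9 steps)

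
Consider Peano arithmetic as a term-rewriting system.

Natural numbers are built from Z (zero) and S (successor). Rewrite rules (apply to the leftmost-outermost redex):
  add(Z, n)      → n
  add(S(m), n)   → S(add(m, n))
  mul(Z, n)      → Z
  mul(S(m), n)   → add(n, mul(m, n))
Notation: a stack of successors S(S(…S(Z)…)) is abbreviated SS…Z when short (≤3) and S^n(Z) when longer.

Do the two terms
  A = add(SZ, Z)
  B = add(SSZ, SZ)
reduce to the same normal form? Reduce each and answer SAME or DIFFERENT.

Term A:
  start: add(SZ, Z)
  →1  S(add(Z, Z))
  →2  SZ

Term B:
  start: add(SSZ, SZ)
  →1  S(add(SZ, SZ))
  →2  S(S(add(Z, SZ)))
  →3  SSSZ

Answer: DIFFERENT — A ⇓ SZ, B ⇓ SSSZ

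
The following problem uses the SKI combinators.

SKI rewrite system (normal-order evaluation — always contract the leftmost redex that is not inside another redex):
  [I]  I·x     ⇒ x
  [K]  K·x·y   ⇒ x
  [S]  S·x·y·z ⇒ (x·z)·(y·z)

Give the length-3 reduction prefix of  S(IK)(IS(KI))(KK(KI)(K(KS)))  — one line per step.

  start: S(IK)(IS(KI))(KK(KI)(K(KS)))
  [1] IK(KK(KI)(K(KS)))(IS(KI)(KK(KI)(K(KS))))
  [2] K(KK(KI)(K(KS)))(IS(KI)(KK(KI)(K(KS))))
  [3] KK(KI)(K(KS))

Answer: after 3 steps: KK(KI)(K(KS))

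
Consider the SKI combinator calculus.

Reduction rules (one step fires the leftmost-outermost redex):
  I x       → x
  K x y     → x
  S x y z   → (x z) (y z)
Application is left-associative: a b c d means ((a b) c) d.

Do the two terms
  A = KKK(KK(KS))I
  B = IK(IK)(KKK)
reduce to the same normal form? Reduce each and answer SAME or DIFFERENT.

Term A:
  start: KKK(KK(KS))I
  →1  K(KK(KS))I
  →2  KK(KS)
  →3  K

Term B:
  start: IK(IK)(KKK)
  →1  K(IK)(KKK)
  →2  IK
  →3  K

Answer: SAME — A ⇓ K, B ⇓ K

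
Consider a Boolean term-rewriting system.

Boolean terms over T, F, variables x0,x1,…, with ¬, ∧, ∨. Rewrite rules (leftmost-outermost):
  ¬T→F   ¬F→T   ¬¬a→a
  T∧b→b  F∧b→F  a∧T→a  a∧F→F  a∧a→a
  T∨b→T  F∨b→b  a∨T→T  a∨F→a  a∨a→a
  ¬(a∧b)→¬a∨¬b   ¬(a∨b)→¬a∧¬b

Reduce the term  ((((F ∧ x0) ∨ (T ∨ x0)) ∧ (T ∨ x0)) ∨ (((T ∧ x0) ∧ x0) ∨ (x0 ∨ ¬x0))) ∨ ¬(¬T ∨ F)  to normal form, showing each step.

Answer: normal form = T  (in 6 steps)

Working:
  start: ((((F ∧ x0) ∨ (T ∨ x0)) ∧ (T ∨ x0)) ∨ (((T ∧ x0) ∧ x0) ∨ (x0 ∨ ¬x0))) ∨ ¬(¬T ∨ F)
  step 1: (((F ∨ (T ∨ x0)) ∧ (T ∨ x0)) ∨ (((T ∧ x0) ∧ x0) ∨ (x0 ∨ ¬x0))) ∨ ¬(¬T ∨ F)
  step 2: (((T ∨ x0) ∧ (T ∨ x0)) ∨ (((T ∧ x0) ∧ x0) ∨ (x0 ∨ ¬x0))) ∨ ¬(¬T ∨ F)
  step 3: ((T ∨ x0) ∨ (((T ∧ x0) ∧ x0) ∨ (x0 ∨ ¬x0))) ∨ ¬(¬T ∨ F)
  step 4: (T ∨ (((T ∧ x0) ∧ x0) ∨ (x0 ∨ ¬x0))) ∨ ¬(¬T ∨ F)
  step 5: T ∨ ¬(¬T ∨ F)
  step 6: T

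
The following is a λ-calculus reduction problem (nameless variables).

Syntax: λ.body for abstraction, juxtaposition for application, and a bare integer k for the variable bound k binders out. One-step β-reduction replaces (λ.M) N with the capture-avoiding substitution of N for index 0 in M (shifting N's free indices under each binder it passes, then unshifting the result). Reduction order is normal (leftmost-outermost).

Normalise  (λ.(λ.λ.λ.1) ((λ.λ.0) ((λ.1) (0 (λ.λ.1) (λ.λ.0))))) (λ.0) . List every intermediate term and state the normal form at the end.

Answer: normal form = λ.λ.1  (in 2 steps)

Derivation:
  start: (λ.(λ.λ.λ.1) ((λ.λ.0) ((λ.1) (0 (λ.λ.1) (λ.λ.0))))) (λ.0)
  [1] (λ.λ.λ.1) ((λ.λ.0) ((λ.λ.0) ((λ.0) (λ.λ.1) (λ.λ.0))))
  [2] λ.λ.1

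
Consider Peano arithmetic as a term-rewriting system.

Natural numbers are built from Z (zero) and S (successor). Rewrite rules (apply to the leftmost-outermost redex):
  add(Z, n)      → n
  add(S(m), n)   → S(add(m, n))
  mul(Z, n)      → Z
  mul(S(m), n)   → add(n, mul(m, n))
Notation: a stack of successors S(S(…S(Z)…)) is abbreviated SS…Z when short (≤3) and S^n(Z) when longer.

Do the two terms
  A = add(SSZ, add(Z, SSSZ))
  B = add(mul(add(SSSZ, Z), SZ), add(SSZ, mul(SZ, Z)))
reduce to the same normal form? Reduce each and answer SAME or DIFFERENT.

Answer: SAME — A ⇓ S^5(Z), B ⇓ S^5(Z)

Reduction:
Term A:
  start: add(SSZ, add(Z, SSSZ))
  step 1: S(add(SZ, add(Z, SSSZ)))
  step 2: S(S(add(Z, add(Z, SSSZ))))
  step 3: S(S(add(Z, SSSZ)))
  step 4: S^5(Z)

Term B:
  start: add(mul(add(SSSZ, Z), SZ), add(SSZ, mul(SZ, Z)))
  step 1: add(mul(S(add(SSZ, Z)), SZ), add(SSZ, mul(SZ, Z)))
  step 2: add(add(SZ, mul(add(SSZ, Z), SZ)), add(SSZ, mul(SZ, Z)))
  step 3: add(S(add(Z, mul(add(SSZ, Z), SZ))), add(SSZ, mul(SZ, Z)))
  step 4: S(add(add(Z, mul(add(SSZ, Z), SZ)), add(SSZ, mul(SZ, Z))))
  step 5: S(add(mul(add(SSZ, Z), SZ), add(SSZ, mul(SZ, Z))))
  step 6: S(add(mul(S(add(SZ, Z)), SZ), add(SSZ, mul(SZ, Z))))
  step 7: S(add(add(SZ, mul(add(SZ, Z), SZ)), add(SSZ, mul(SZ, Z))))
  step 8: S(add(S(add(Z, mul(add(SZ, Z), SZ))), add(SSZ, mul(SZ, Z))))
  step 9: S(S(add(add(Z, mul(add(SZ, Z), SZ)), add(SSZ, mul(SZ, Z)))))
  step 10: S(S(add(mul(add(SZ, Z), SZ), add(SSZ, mul(SZ, Z)))))
  step 11: S(S(add(mul(S(add(Z, Z)), SZ), add(SSZ, mul(SZ, Z)))))
  step 12: S(S(add(add(SZ, mul(add(Z, Z), SZ)), add(SSZ, mul(SZ, Z)))))
  step 13: S(S(add(S(add(Z, mul(add(Z, Z), SZ))), add(SSZ, mul(SZ, Z)))))
  step 14: S(S(S(add(add(Z, mul(add(Z, Z), SZ)), add(SSZ, mul(SZ, Z))))))
  step 15: S(S(S(add(mul(add(Z, Z), SZ), add(SSZ, mul(SZ, Z))))))
  step 16: S(S(S(add(mul(Z, SZ), add(SSZ, mul(SZ, Z))))))
  step 17: S(S(S(add(Z, add(SSZ, mul(SZ, Z))))))
  step 18: S(S(S(add(SSZ, mul(SZ, Z)))))
  step 19: S(S(S(S(add(SZ, mul(SZ, Z))))))
  step 20: S(S(S(S(S(add(Z, mul(SZ, Z)))))))
  step 21: S(S(S(S(S(mul(SZ, Z))))))
  step 22: S(S(S(S(S(add(Z, mul(Z, Z)))))))
  step 23: S(S(S(S(S(mul(Z, Z))))))
  step 24: S^5(Z)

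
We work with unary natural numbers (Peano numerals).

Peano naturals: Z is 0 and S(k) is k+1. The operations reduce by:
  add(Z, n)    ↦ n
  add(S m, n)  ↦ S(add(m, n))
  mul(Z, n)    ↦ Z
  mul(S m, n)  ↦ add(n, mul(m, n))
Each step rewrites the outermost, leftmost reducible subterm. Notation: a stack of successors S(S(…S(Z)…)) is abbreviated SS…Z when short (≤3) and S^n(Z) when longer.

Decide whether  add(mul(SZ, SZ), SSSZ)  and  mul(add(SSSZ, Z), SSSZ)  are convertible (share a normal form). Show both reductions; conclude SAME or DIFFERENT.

Answer: DIFFERENT — A ⇓ S^4(Z), B ⇓ S^9(Z)

Reduction:
Term A:
  start: add(mul(SZ, SZ), SSSZ)
  →1  add(add(SZ, mul(Z, SZ)), SSSZ)
  →2  add(S(add(Z, mul(Z, SZ))), SSSZ)
  →3  S(add(add(Z, mul(Z, SZ)), SSSZ))
  →4  S(add(mul(Z, SZ), SSSZ))
  →5  S(add(Z, SSSZ))
  →6  S^4(Z)

Term B:
  start: mul(add(SSSZ, Z), SSSZ)
  →1  mul(S(add(SSZ, Z)), SSSZ)
  →2  add(SSSZ, mul(add(SSZ, Z), SSSZ))
  →3  S(add(SSZ, mul(add(SSZ, Z), SSSZ)))
  →4  S(S(add(SZ, mul(add(SSZ, Z), SSSZ))))
  →5  S(S(S(add(Z, mul(add(SSZ, Z), SSSZ)))))
  →6  S(S(S(mul(add(SSZ, Z), SSSZ))))
  →7  S(S(S(mul(S(add(SZ, Z)), SSSZ))))
  →8  S(S(S(add(SSSZ, mul(add(SZ, Z), SSSZ)))))
  →9  S(S(S(S(add(SSZ, mul(add(SZ, Z), SSSZ))))))
  →10  S(S(S(S(S(add(SZ, mul(add(SZ, Z), SSSZ)))))))
  →11  S(S(S(S(S(S(add(Z, mul(add(SZ, Z), SSSZ))))))))
  →12  S(S(S(S(S(S(mul(add(SZ, Z), SSSZ)))))))
  →13  S(S(S(S(S(S(mul(S(add(Z, Z)), SSSZ)))))))
  →14  S(S(S(S(S(S(add(SSSZ, mul(add(Z, Z), SSSZ))))))))
  →15  S(S(S(S(S(S(S(add(SSZ, mul(add(Z, Z), SSSZ)))))))))
  →16  S(S(S(S(S(S(S(S(add(SZ, mul(add(Z, Z), SSSZ))))))))))
  →17  S(S(S(S(S(S(S(S(S(add(Z, mul(add(Z, Z), SSSZ)))))))))))
  →18  S(S(S(S(S(S(S(S(S(mul(add(Z, Z), SSSZ))))))))))
  →19  S(S(S(S(S(S(S(S(S(mul(Z, SSSZ))))))))))
  →20  S^9(Z)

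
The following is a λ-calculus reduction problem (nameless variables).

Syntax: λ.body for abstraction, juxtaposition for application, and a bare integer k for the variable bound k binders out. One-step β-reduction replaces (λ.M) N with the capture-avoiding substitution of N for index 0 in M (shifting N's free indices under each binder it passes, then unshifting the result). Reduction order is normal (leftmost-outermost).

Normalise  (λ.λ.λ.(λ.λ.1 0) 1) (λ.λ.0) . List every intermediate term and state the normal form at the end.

Answer: normal form = λ.λ.λ.2 0  (in 2 steps)

Reduction:
  start: (λ.λ.λ.(λ.λ.1 0) 1) (λ.λ.0)
  step 1: λ.λ.(λ.λ.1 0) 1
  step 2: λ.λ.λ.2 0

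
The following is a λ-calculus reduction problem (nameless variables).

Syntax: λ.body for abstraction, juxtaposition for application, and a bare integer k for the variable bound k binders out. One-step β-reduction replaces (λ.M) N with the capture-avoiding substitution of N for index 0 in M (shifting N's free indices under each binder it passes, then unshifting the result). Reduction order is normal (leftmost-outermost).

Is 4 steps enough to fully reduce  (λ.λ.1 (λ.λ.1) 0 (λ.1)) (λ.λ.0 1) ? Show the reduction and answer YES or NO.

  start: (λ.λ.1 (λ.λ.1) 0 (λ.1)) (λ.λ.0 1)
  step 1: λ.(λ.λ.0 1) (λ.λ.1) 0 (λ.1)
  step 2: λ.(λ.0 (λ.λ.1)) 0 (λ.1)
  step 3: λ.0 (λ.λ.1) (λ.1)

Answer: YES — reaches normal form λ.0 (λ.λ.1) (λ.1) in 3 ≤ 4 steps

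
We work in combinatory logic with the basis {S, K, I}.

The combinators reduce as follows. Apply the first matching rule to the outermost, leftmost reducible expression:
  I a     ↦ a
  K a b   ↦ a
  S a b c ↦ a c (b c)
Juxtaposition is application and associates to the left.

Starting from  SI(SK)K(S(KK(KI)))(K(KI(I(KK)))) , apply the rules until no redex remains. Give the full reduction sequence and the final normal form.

Answer: normal form = KI  (in 6 steps)

Working:
  start: SI(SK)K(S(KK(KI)))(K(KI(I(KK))))
  step 1: IK(SKK)(S(KK(KI)))(K(KI(I(KK))))
  step 2: K(SKK)(S(KK(KI)))(K(KI(I(KK))))
  step 3: SKK(K(KI(I(KK))))
  step 4: K(K(KI(I(KK))))(K(K(KI(I(KK)))))
  step 5: K(KI(I(KK)))
  step 6: KI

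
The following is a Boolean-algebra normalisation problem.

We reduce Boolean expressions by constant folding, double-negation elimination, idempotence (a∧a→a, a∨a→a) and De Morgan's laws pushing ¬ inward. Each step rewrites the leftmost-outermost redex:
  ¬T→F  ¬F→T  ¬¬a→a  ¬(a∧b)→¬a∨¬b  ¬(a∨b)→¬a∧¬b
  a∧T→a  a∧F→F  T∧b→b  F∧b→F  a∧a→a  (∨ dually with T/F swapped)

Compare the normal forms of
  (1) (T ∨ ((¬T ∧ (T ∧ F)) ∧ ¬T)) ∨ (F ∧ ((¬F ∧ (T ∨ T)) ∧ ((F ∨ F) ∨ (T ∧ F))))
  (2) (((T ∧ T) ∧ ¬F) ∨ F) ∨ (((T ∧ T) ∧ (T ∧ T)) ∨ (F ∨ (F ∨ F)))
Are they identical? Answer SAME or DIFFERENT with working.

Term A:
  start: (T ∨ ((¬T ∧ (T ∧ F)) ∧ ¬T)) ∨ (F ∧ ((¬F ∧ (T ∨ T)) ∧ ((F ∨ F) ∨ (T ∧ F))))
  step 1: T ∨ (F ∧ ((¬F ∧ (T ∨ T)) ∧ ((F ∨ F) ∨ (T ∧ F))))
  step 2: T

Term B:
  start: (((T ∧ T) ∧ ¬F) ∨ F) ∨ (((T ∧ T) ∧ (T ∧ T)) ∨ (F ∨ (F ∨ F)))
  step 1: ((T ∧ T) ∧ ¬F) ∨ (((T ∧ T) ∧ (T ∧ T)) ∨ (F ∨ (F ∨ F)))
  step 2: (T ∧ ¬F) ∨ (((T ∧ T) ∧ (T ∧ T)) ∨ (F ∨ (F ∨ F)))
  step 3: ¬F ∨ (((T ∧ T) ∧ (T ∧ T)) ∨ (F ∨ (F ∨ F)))
  step 4: T ∨ (((T ∧ T) ∧ (T ∧ T)) ∨ (F ∨ (F ∨ F)))
  step 5: T

Answer: SAME — A ⇓ T, B ⇓ T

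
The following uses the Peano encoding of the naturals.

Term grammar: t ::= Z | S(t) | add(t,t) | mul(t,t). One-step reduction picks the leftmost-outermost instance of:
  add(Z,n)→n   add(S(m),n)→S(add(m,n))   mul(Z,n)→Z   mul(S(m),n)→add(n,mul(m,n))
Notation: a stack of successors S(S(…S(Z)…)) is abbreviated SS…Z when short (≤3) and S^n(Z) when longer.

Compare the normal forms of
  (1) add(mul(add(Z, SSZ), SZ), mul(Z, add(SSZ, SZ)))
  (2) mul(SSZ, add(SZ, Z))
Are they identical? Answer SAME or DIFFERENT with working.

Term A:
  start: add(mul(add(Z, SSZ), SZ), mul(Z, add(SSZ, SZ)))
  →1  add(mul(SSZ, SZ), mul(Z, add(SSZ, SZ)))
  →2  add(add(SZ, mul(SZ, SZ)), mul(Z, add(SSZ, SZ)))
  →3  add(S(add(Z, mul(SZ, SZ))), mul(Z, add(SSZ, SZ)))
  →4  S(add(add(Z, mul(SZ, SZ)), mul(Z, add(SSZ, SZ))))
  →5  S(add(mul(SZ, SZ), mul(Z, add(SSZ, SZ))))
  →6  S(add(add(SZ, mul(Z, SZ)), mul(Z, add(SSZ, SZ))))
  →7  S(add(S(add(Z, mul(Z, SZ))), mul(Z, add(SSZ, SZ))))
  →8  S(S(add(add(Z, mul(Z, SZ)), mul(Z, add(SSZ, SZ)))))
  →9  S(S(add(mul(Z, SZ), mul(Z, add(SSZ, SZ)))))
  →10  S(S(add(Z, mul(Z, add(SSZ, SZ)))))
  →11  S(S(mul(Z, add(SSZ, SZ))))
  →12  SSZ

Term B:
  start: mul(SSZ, add(SZ, Z))
  →1  add(add(SZ, Z), mul(SZ, add(SZ, Z)))
  →2  add(S(add(Z, Z)), mul(SZ, add(SZ, Z)))
  →3  S(add(add(Z, Z), mul(SZ, add(SZ, Z))))
  →4  S(add(Z, mul(SZ, add(SZ, Z))))
  →5  S(mul(SZ, add(SZ, Z)))
  →6  S(add(add(SZ, Z), mul(Z, add(SZ, Z))))
  →7  S(add(S(add(Z, Z)), mul(Z, add(SZ, Z))))
  →8  S(S(add(add(Z, Z), mul(Z, add(SZ, Z)))))
  →9  S(S(add(Z, mul(Z, add(SZ, Z)))))
  →10  S(S(mul(Z, add(SZ, Z))))
  →11  SSZ

Answer: SAME — A ⇓ SSZ, B ⇓ SSZ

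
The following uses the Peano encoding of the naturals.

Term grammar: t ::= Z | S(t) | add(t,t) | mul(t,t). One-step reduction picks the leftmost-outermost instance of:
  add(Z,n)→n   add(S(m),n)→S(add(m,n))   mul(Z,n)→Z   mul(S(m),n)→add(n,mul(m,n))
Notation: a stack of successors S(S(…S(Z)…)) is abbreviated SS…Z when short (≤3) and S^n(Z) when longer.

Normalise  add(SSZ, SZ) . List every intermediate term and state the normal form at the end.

  start: add(SSZ, SZ)
  [1] S(add(SZ, SZ))
  [2] S(S(add(Z, SZ)))
  [3] SSSZ

Answer: normal form = SSSZ  (in 3 steps)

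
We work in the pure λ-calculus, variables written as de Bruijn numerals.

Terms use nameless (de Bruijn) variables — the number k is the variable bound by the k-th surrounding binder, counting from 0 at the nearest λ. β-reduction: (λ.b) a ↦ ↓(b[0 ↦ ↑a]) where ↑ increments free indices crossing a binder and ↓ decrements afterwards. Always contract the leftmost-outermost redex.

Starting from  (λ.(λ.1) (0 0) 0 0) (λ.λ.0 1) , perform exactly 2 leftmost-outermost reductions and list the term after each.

  start: (λ.(λ.1) (0 0) 0 0) (λ.λ.0 1)
  step 1: (λ.λ.λ.0 1) ((λ.λ.0 1) (λ.λ.0 1)) (λ.λ.0 1) (λ.λ.0 1)
  step 2: (λ.λ.0 1) (λ.λ.0 1) (λ.λ.0 1)

Answer: after 2 steps: (λ.λ.0 1) (λ.λ.0 1) (λ.λ.0 1)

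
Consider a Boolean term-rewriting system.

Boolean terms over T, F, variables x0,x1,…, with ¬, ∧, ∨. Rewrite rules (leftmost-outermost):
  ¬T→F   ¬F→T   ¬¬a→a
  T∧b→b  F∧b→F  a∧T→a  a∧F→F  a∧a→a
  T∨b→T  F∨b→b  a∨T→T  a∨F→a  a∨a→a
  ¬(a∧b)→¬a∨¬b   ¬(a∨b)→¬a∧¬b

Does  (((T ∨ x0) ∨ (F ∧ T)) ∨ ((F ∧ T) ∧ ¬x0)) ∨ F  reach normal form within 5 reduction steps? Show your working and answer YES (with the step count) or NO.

  start: (((T ∨ x0) ∨ (F ∧ T)) ∨ ((F ∧ T) ∧ ¬x0)) ∨ F
  →1  ((T ∨ x0) ∨ (F ∧ T)) ∨ ((F ∧ T) ∧ ¬x0)
  →2  (T ∨ (F ∧ T)) ∨ ((F ∧ T) ∧ ¬x0)
  →3  T ∨ ((F ∧ T) ∧ ¬x0)
  →4  T

Answer: YES — reaches normal form T in 4 ≤ 5 steps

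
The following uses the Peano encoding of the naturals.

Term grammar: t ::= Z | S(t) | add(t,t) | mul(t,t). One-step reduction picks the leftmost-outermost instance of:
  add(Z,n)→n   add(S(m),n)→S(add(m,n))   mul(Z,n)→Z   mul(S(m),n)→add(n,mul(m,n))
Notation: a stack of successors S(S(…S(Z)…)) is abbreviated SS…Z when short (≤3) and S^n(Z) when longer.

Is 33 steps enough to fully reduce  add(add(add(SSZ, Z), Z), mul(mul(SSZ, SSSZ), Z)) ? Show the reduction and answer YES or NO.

  start: add(add(add(SSZ, Z), Z), mul(mul(SSZ, SSSZ), Z))
  [1] add(add(S(add(SZ, Z)), Z), mul(mul(SSZ, SSSZ), Z))
  [2] add(S(add(add(SZ, Z), Z)), mul(mul(SSZ, SSSZ), Z))
  [3] S(add(add(add(SZ, Z), Z), mul(mul(SSZ, SSSZ), Z)))
  [4] S(add(add(S(add(Z, Z)), Z), mul(mul(SSZ, SSSZ), Z)))
  [5] S(add(S(add(add(Z, Z), Z)), mul(mul(SSZ, SSSZ), Z)))
  [6] S(S(add(add(add(Z, Z), Z), mul(mul(SSZ, SSSZ), Z))))
  [7] S(S(add(add(Z, Z), mul(mul(SSZ, SSSZ), Z))))
  [8] S(S(add(Z, mul(mul(SSZ, SSSZ), Z))))
  [9] S(S(mul(mul(SSZ, SSSZ), Z)))
  [10] S(S(mul(add(SSSZ, mul(SZ, SSSZ)), Z)))
  [11] S(S(mul(S(add(SSZ, mul(SZ, SSSZ))), Z)))
  [12] S(S(add(Z, mul(add(SSZ, mul(SZ, SSSZ)), Z))))
  [13] S(S(mul(add(SSZ, mul(SZ, SSSZ)), Z)))
  [14] S(S(mul(S(add(SZ, mul(SZ, SSSZ))), Z)))
  [15] S(S(add(Z, mul(add(SZ, mul(SZ, SSSZ)), Z))))
  [16] S(S(mul(add(SZ, mul(SZ, SSSZ)), Z)))
  [17] S(S(mul(S(add(Z, mul(SZ, SSSZ))), Z)))
  [18] S(S(add(Z, mul(add(Z, mul(SZ, SSSZ)), Z))))
  [19] S(S(mul(add(Z, mul(SZ, SSSZ)), Z)))
  [20] S(S(mul(mul(SZ, SSSZ), Z)))
  [21] S(S(mul(add(SSSZ, mul(Z, SSSZ)), Z)))
  [22] S(S(mul(S(add(SSZ, mul(Z, SSSZ))), Z)))
  [23] S(S(add(Z, mul(add(SSZ, mul(Z, SSSZ)), Z))))
  [24] S(S(mul(add(SSZ, mul(Z, SSSZ)), Z)))
  [25] S(S(mul(S(add(SZ, mul(Z, SSSZ))), Z)))
  [26] S(S(add(Z, mul(add(SZ, mul(Z, SSSZ)), Z))))
  [27] S(S(mul(add(SZ, mul(Z, SSSZ)), Z)))
  [28] S(S(mul(S(add(Z, mul(Z, SSSZ))), Z)))
  [29] S(S(add(Z, mul(add(Z, mul(Z, SSSZ)), Z))))
  [30] S(S(mul(add(Z, mul(Z, SSSZ)), Z)))
  [31] S(S(mul(mul(Z, SSSZ), Z)))
  [32] S(S(mul(Z, Z)))
  [33] SSZ

Answer: YES — reaches normal form SSZ in 33 ≤ 33 steps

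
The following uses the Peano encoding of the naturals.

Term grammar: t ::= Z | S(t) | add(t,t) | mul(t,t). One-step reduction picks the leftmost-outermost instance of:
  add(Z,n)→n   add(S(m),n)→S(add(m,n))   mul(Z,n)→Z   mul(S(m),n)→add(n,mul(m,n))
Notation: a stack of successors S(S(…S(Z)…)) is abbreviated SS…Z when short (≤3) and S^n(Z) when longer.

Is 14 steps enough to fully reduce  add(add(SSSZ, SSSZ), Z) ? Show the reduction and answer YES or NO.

  start: add(add(SSSZ, SSSZ), Z)
  [1] add(S(add(SSZ, SSSZ)), Z)
  [2] S(add(add(SSZ, SSSZ), Z))
  [3] S(add(S(add(SZ, SSSZ)), Z))
  [4] S(S(add(add(SZ, SSSZ), Z)))
  [5] S(S(add(S(add(Z, SSSZ)), Z)))
  [6] S(S(S(add(add(Z, SSSZ), Z))))
  [7] S(S(S(add(SSSZ, Z))))
  [8] S(S(S(S(add(SSZ, Z)))))
  [9] S(S(S(S(S(add(SZ, Z))))))
  [10] S(S(S(S(S(S(add(Z, Z)))))))
  [11] S^6(Z)

Answer: YES — reaches normal form S^6(Z) in 11 ≤ 14 steps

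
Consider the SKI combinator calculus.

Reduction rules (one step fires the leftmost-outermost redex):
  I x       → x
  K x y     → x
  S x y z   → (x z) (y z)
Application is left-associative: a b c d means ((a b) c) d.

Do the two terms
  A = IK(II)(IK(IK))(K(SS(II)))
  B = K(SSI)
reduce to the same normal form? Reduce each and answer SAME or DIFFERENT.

Answer: SAME — A ⇓ K(SSI), B ⇓ K(SSI)

Reduction:
Term A:
  start: IK(II)(IK(IK))(K(SS(II)))
  [1] K(II)(IK(IK))(K(SS(II)))
  [2] II(K(SS(II)))
  [3] I(K(SS(II)))
  [4] K(SS(II))
  [5] K(SSI)

Term B:
  start: K(SSI)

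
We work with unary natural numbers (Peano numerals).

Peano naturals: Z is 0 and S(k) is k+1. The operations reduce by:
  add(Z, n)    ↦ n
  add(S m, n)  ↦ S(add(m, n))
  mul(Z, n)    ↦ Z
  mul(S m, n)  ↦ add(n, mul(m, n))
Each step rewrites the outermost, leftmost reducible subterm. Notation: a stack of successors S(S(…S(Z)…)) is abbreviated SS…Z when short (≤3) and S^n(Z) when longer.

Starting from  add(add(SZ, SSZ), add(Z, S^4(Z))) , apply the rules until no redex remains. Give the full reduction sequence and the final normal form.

  start: add(add(SZ, SSZ), add(Z, S^4(Z)))
  step 1: add(S(add(Z, SSZ)), add(Z, S^4(Z)))
  step 2: S(add(add(Z, SSZ), add(Z, S^4(Z))))
  step 3: S(add(SSZ, add(Z, S^4(Z))))
  step 4: S(S(add(SZ, add(Z, S^4(Z)))))
  step 5: S(S(S(add(Z, add(Z, S^4(Z))))))
  step 6: S(S(S(add(Z, S^4(Z)))))
  step 7: S^7(Z)

Answer: normal form = S^7(Z)  (in 7 steps)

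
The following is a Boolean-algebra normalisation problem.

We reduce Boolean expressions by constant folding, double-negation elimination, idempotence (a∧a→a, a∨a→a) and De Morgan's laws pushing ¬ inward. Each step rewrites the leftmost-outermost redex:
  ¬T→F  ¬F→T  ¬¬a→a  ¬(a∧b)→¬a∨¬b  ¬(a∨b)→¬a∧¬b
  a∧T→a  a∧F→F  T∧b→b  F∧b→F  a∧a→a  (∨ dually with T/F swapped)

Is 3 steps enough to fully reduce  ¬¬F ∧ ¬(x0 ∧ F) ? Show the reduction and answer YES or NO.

  start: ¬¬F ∧ ¬(x0 ∧ F)
  step 1: F ∧ ¬(x0 ∧ F)
  step 2: F

Answer: YES — reaches normal form F in 2 ≤ 3 steps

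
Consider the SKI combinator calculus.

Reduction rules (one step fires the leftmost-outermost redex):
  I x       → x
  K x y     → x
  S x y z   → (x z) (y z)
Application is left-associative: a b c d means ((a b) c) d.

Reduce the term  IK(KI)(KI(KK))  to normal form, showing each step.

  start: IK(KI)(KI(KK))
  →1  K(KI)(KI(KK))
  →2  KI

Answer: normal form = KI  (in 2 steps)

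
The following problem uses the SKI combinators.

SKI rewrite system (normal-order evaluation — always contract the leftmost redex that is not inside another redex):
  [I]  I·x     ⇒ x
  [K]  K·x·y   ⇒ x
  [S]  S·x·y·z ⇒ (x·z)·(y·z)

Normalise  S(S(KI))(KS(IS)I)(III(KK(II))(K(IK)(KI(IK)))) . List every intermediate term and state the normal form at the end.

  start: S(S(KI))(KS(IS)I)(III(KK(II))(K(IK)(KI(IK))))
  →1  S(KI)(III(KK(II))(K(IK)(KI(IK))))(KS(IS)I(III(KK(II))(K(IK)(KI(IK)))))
  →2  KI(KS(IS)I(III(KK(II))(K(IK)(KI(IK)))))(III(KK(II))(K(IK)(KI(IK)))(KS(IS)I(III(KK(II))(K(IK)(KI(IK))))))
  →3  I(III(KK(II))(K(IK)(KI(IK)))(KS(IS)I(III(KK(II))(K(IK)(KI(IK))))))
  →4  III(KK(II))(K(IK)(KI(IK)))(KS(IS)I(III(KK(II))(K(IK)(KI(IK)))))
  →5  II(KK(II))(K(IK)(KI(IK)))(KS(IS)I(III(KK(II))(K(IK)(KI(IK)))))
  →6  I(KK(II))(K(IK)(KI(IK)))(KS(IS)I(III(KK(II))(K(IK)(KI(IK)))))
  →7  KK(II)(K(IK)(KI(IK)))(KS(IS)I(III(KK(II))(K(IK)(KI(IK)))))
  →8  K(K(IK)(KI(IK)))(KS(IS)I(III(KK(II))(K(IK)(KI(IK)))))
  →9  K(IK)(KI(IK))
  →10  IK
  →11  K

Answer: normal form = K  (in 11 steps)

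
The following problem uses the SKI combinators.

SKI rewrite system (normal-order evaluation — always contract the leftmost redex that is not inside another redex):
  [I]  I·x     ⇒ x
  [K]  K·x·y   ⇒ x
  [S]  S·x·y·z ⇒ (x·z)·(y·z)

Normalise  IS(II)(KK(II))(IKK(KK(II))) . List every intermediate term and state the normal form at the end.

Answer: normal form = K(KK)  (in 9 steps)

Derivation:
  start: IS(II)(KK(II))(IKK(KK(II)))
  →1  S(II)(KK(II))(IKK(KK(II)))
  →2  II(IKK(KK(II)))(KK(II)(IKK(KK(II))))
  →3  I(IKK(KK(II)))(KK(II)(IKK(KK(II))))
  →4  IKK(KK(II))(KK(II)(IKK(KK(II))))
  →5  KK(KK(II))(KK(II)(IKK(KK(II))))
  →6  K(KK(II)(IKK(KK(II))))
  →7  K(K(IKK(KK(II))))
  →8  K(K(KK(KK(II))))
  →9  K(KK)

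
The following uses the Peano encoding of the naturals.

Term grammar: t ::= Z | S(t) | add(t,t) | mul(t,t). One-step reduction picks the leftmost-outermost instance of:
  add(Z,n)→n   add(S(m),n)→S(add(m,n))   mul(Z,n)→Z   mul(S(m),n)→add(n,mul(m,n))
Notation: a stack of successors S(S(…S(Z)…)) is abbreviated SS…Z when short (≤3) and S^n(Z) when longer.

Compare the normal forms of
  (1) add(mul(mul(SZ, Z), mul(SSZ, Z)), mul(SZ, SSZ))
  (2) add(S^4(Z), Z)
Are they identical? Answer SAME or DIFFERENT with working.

Answer: DIFFERENT — A ⇓ SSZ, B ⇓ S^4(Z)

Derivation:
Term A:
  start: add(mul(mul(SZ, Z), mul(SSZ, Z)), mul(SZ, SSZ))
  →1  add(mul(add(Z, mul(Z, Z)), mul(SSZ, Z)), mul(SZ, SSZ))
  →2  add(mul(mul(Z, Z), mul(SSZ, Z)), mul(SZ, SSZ))
  →3  add(mul(Z, mul(SSZ, Z)), mul(SZ, SSZ))
  →4  add(Z, mul(SZ, SSZ))
  →5  mul(SZ, SSZ)
  →6  add(SSZ, mul(Z, SSZ))
  →7  S(add(SZ, mul(Z, SSZ)))
  →8  S(S(add(Z, mul(Z, SSZ))))
  →9  S(S(mul(Z, SSZ)))
  →10  SSZ

Term B:
  start: add(S^4(Z), Z)
  →1  S(add(SSSZ, Z))
  →2  S(S(add(SSZ, Z)))
  →3  S(S(S(add(SZ, Z))))
  →4  S(S(S(S(add(Z, Z)))))
  →5  S^4(Z)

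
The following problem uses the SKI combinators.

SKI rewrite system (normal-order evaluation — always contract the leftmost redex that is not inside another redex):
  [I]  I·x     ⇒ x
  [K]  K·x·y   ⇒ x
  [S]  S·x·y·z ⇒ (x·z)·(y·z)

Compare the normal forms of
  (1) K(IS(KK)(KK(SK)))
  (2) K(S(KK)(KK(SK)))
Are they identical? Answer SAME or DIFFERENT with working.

Term A:
  start: K(IS(KK)(KK(SK)))
  →1  K(S(KK)(KK(SK)))
  →2  K(S(KK)K)

Term B:
  start: K(S(KK)(KK(SK)))
  →1  K(S(KK)K)

Answer: SAME — A ⇓ K(S(KK)K), B ⇓ K(S(KK)K)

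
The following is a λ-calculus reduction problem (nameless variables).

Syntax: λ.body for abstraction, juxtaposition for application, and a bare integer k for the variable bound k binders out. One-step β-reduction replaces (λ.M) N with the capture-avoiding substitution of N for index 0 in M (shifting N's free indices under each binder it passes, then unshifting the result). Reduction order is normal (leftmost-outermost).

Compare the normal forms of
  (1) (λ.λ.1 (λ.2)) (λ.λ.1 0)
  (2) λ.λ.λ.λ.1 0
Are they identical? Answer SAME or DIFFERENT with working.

Term A:
  start: (λ.λ.1 (λ.2)) (λ.λ.1 0)
  [1] λ.(λ.λ.1 0) (λ.λ.λ.1 0)
  [2] λ.λ.(λ.λ.λ.1 0) 0
  [3] λ.λ.λ.λ.1 0

Term B:
  start: λ.λ.λ.λ.1 0

Answer: SAME — A ⇓ λ.λ.λ.λ.1 0, B ⇓ λ.λ.λ.λ.1 0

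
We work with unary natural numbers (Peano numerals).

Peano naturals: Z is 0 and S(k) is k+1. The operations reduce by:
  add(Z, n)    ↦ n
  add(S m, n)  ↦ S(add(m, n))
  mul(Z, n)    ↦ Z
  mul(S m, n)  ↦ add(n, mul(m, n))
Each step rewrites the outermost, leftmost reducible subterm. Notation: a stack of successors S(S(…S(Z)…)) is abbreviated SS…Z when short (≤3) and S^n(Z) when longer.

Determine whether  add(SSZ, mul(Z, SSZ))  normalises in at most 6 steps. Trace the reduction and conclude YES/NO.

  start: add(SSZ, mul(Z, SSZ))
  →1  S(add(SZ, mul(Z, SSZ)))
  →2  S(S(add(Z, mul(Z, SSZ))))
  →3  S(S(mul(Z, SSZ)))
  →4  SSZ

Answer: YES — reaches normal form SSZ in 4 ≤ 6 steps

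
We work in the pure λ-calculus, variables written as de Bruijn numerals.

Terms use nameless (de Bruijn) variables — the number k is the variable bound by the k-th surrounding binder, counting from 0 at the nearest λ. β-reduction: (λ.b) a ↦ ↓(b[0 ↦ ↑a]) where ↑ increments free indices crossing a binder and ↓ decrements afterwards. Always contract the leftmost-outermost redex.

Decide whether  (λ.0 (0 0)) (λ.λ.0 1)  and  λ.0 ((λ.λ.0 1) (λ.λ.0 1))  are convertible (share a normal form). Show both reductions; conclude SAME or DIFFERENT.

Answer: SAME — A ⇓ λ.0 (λ.0 (λ.λ.0 1)), B ⇓ λ.0 (λ.0 (λ.λ.0 1))

Reduction:
Term A:
  start: (λ.0 (0 0)) (λ.λ.0 1)
  →1  (λ.λ.0 1) ((λ.λ.0 1) (λ.λ.0 1))
  →2  λ.0 ((λ.λ.0 1) (λ.λ.0 1))
  →3  λ.0 (λ.0 (λ.λ.0 1))

Term B:
  start: λ.0 ((λ.λ.0 1) (λ.λ.0 1))
  →1  λ.0 (λ.0 (λ.λ.0 1))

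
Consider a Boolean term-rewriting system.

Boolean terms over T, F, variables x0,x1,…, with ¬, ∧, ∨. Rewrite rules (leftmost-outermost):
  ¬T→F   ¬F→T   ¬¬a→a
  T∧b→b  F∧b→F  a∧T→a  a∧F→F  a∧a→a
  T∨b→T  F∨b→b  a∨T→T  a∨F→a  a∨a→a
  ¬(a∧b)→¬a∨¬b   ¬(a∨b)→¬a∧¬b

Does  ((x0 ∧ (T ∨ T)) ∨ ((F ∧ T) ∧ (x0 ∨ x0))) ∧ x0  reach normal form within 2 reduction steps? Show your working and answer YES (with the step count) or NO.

  start: ((x0 ∧ (T ∨ T)) ∨ ((F ∧ T) ∧ (x0 ∨ x0))) ∧ x0
  step 1: ((x0 ∧ T) ∨ ((F ∧ T) ∧ (x0 ∨ x0))) ∧ x0
  step 2: (x0 ∨ ((F ∧ T) ∧ (x0 ∨ x0))) ∧ x0

Answer: NO — after 2 steps the term is (x0 ∨ ((F ∧ T) ∧ (x0 ∨ x0))) ∧ x0, not yet normal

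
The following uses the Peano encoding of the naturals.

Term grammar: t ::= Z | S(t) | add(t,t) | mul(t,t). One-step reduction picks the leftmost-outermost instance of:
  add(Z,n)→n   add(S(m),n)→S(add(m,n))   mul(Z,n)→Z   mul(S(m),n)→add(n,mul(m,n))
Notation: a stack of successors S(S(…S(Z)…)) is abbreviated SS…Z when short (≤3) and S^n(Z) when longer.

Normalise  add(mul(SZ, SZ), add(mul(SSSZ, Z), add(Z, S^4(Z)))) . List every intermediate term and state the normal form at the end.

  start: add(mul(SZ, SZ), add(mul(SSSZ, Z), add(Z, S^4(Z))))
  →1  add(add(SZ, mul(Z, SZ)), add(mul(SSSZ, Z), add(Z, S^4(Z))))
  →2  add(S(add(Z, mul(Z, SZ))), add(mul(SSSZ, Z), add(Z, S^4(Z))))
  →3  S(add(add(Z, mul(Z, SZ)), add(mul(SSSZ, Z), add(Z, S^4(Z)))))
  →4  S(add(mul(Z, SZ), add(mul(SSSZ, Z), add(Z, S^4(Z)))))
  →5  S(add(Z, add(mul(SSSZ, Z), add(Z, S^4(Z)))))
  →6  S(add(mul(SSSZ, Z), add(Z, S^4(Z))))
  →7  S(add(add(Z, mul(SSZ, Z)), add(Z, S^4(Z))))
  →8  S(add(mul(SSZ, Z), add(Z, S^4(Z))))
  →9  S(add(add(Z, mul(SZ, Z)), add(Z, S^4(Z))))
  →10  S(add(mul(SZ, Z), add(Z, S^4(Z))))
  →11  S(add(add(Z, mul(Z, Z)), add(Z, S^4(Z))))
  →12  S(add(mul(Z, Z), add(Z, S^4(Z))))
  →13  S(add(Z, add(Z, S^4(Z))))
  →14  S(add(Z, S^4(Z)))
  →15  S^5(Z)

Answer: normal form = S^5(Z)  (in 15 steps)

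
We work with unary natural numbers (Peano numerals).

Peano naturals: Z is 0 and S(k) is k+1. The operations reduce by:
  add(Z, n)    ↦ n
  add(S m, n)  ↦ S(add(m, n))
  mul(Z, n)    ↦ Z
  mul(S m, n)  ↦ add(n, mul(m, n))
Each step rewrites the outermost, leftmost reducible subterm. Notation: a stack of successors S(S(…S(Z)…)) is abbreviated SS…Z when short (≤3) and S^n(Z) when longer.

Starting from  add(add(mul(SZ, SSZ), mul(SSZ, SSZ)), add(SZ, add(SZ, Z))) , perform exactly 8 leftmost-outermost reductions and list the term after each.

Answer: after 8 steps: S(S(add(add(mul(Z, SSZ), mul(SSZ, SSZ)), add(SZ, add(SZ, Z)))))

Reduction:
  start: add(add(mul(SZ, SSZ), mul(SSZ, SSZ)), add(SZ, add(SZ, Z)))
  [1] add(add(add(SSZ, mul(Z, SSZ)), mul(SSZ, SSZ)), add(SZ, add(SZ, Z)))
  [2] add(add(S(add(SZ, mul(Z, SSZ))), mul(SSZ, SSZ)), add(SZ, add(SZ, Z)))
  [3] add(S(add(add(SZ, mul(Z, SSZ)), mul(SSZ, SSZ))), add(SZ, add(SZ, Z)))
  [4] S(add(add(add(SZ, mul(Z, SSZ)), mul(SSZ, SSZ)), add(SZ, add(SZ, Z))))
  [5] S(add(add(S(add(Z, mul(Z, SSZ))), mul(SSZ, SSZ)), add(SZ, add(SZ, Z))))
  [6] S(add(S(add(add(Z, mul(Z, SSZ)), mul(SSZ, SSZ))), add(SZ, add(SZ, Z))))
  [7] S(S(add(add(add(Z, mul(Z, SSZ)), mul(SSZ, SSZ)), add(SZ, add(SZ, Z)))))
  [8] S(S(add(add(mul(Z, SSZ), mul(SSZ, SSZ)), add(SZ, add(SZ, Z)))))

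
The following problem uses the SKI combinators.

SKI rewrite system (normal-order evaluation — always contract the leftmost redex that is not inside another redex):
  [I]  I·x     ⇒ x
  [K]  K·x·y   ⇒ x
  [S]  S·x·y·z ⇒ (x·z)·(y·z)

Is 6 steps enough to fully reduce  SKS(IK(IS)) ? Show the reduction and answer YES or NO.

Answer: YES — reaches normal form KS in 4 ≤ 6 steps

Reduction:
  start: SKS(IK(IS))
  [1] K(IK(IS))(S(IK(IS)))
  [2] IK(IS)
  [3] K(IS)
  [4] KS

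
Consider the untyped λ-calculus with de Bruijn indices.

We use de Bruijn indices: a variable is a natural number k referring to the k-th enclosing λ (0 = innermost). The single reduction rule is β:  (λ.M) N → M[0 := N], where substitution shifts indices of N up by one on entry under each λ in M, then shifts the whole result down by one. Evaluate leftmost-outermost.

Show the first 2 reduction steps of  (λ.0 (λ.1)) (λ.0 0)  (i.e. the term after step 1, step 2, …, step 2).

  start: (λ.0 (λ.1)) (λ.0 0)
  [1] (λ.0 0) (λ.λ.0 0)
  [2] (λ.λ.0 0) (λ.λ.0 0)

Answer: after 2 steps: (λ.λ.0 0) (λ.λ.0 0)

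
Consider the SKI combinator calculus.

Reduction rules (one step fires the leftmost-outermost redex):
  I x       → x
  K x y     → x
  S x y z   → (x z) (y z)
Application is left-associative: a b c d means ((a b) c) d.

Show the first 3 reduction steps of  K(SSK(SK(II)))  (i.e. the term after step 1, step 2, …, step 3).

Answer: after 3 steps: K(S(SKI)(K(SKI)))

Derivation:
  start: K(SSK(SK(II)))
  step 1: K(S(SK(II))(K(SK(II))))
  step 2: K(S(SKI)(K(SK(II))))
  step 3: K(S(SKI)(K(SKI)))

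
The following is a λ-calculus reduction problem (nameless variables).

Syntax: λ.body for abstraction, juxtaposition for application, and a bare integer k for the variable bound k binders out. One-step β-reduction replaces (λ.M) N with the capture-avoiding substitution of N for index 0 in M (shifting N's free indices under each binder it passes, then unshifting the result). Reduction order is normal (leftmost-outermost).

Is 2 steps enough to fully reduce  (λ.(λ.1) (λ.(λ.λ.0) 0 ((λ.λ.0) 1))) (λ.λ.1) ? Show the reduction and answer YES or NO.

  start: (λ.(λ.1) (λ.(λ.λ.0) 0 ((λ.λ.0) 1))) (λ.λ.1)
  →1  (λ.λ.λ.1) (λ.(λ.λ.0) 0 ((λ.λ.0) (λ.λ.1)))
  →2  λ.λ.1

Answer: YES — reaches normal form λ.λ.1 in 2 ≤ 2 steps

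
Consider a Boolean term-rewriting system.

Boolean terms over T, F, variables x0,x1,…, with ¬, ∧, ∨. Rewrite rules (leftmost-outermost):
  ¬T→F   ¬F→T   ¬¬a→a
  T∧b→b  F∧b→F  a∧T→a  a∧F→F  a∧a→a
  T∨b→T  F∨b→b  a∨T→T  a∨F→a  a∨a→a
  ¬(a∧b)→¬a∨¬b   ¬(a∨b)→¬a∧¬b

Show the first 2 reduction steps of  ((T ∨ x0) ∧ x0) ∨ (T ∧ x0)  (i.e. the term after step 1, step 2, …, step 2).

Answer: after 2 steps: T ∧ x0

Working:
  start: ((T ∨ x0) ∧ x0) ∨ (T ∧ x0)
  [1] (T ∧ x0) ∨ (T ∧ x0)
  [2] T ∧ x0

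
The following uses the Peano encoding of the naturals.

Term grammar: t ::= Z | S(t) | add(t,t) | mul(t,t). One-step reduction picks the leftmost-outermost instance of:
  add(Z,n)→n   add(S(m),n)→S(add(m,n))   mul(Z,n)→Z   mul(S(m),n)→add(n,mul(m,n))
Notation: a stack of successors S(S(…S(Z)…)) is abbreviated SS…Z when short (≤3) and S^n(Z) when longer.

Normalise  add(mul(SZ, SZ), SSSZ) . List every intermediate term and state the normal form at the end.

  start: add(mul(SZ, SZ), SSSZ)
  step 1: add(add(SZ, mul(Z, SZ)), SSSZ)
  step 2: add(S(add(Z, mul(Z, SZ))), SSSZ)
  step 3: S(add(add(Z, mul(Z, SZ)), SSSZ))
  step 4: S(add(mul(Z, SZ), SSSZ))
  step 5: S(add(Z, SSSZ))
  step 6: S^4(Z)

Answer: normal form = S^4(Z)  (in 6 steps)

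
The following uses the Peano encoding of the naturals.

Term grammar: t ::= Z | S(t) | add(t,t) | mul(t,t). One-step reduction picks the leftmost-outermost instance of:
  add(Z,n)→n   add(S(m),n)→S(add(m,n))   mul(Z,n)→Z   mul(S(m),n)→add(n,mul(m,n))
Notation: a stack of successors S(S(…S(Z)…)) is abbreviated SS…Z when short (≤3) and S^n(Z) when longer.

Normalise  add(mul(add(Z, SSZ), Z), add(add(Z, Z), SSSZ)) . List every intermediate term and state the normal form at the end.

Answer: normal form = SSSZ  (in 9 steps)

Working:
  start: add(mul(add(Z, SSZ), Z), add(add(Z, Z), SSSZ))
  [1] add(mul(SSZ, Z), add(add(Z, Z), SSSZ))
  [2] add(add(Z, mul(SZ, Z)), add(add(Z, Z), SSSZ))
  [3] add(mul(SZ, Z), add(add(Z, Z), SSSZ))
  [4] add(add(Z, mul(Z, Z)), add(add(Z, Z), SSSZ))
  [5] add(mul(Z, Z), add(add(Z, Z), SSSZ))
  [6] add(Z, add(add(Z, Z), SSSZ))
  [7] add(add(Z, Z), SSSZ)
  [8] add(Z, SSSZ)
  [9] SSSZ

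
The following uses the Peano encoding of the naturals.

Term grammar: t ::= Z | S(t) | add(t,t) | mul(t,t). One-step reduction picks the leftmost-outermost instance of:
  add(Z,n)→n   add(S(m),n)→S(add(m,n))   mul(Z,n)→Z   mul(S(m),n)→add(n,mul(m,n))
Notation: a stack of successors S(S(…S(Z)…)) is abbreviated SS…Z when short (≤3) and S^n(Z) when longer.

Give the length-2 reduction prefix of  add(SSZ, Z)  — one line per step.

Answer: after 2 steps: S(S(add(Z, Z)))

Working:
  start: add(SSZ, Z)
  step 1: S(add(SZ, Z))
  step 2: S(S(add(Z, Z)))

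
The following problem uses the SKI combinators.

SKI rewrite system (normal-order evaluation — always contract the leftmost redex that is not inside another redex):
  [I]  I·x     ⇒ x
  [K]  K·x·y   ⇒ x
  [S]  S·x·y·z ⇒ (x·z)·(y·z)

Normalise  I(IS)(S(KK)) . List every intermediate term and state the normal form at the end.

Answer: normal form = S(S(KK))  (in 2 steps)

Derivation:
  start: I(IS)(S(KK))
  step 1: IS(S(KK))
  step 2: S(S(KK))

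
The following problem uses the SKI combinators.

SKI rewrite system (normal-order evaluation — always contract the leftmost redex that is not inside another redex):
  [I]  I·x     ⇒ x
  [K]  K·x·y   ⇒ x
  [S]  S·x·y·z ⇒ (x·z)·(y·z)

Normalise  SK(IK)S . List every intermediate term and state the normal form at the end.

Answer: normal form = S  (in 2 steps)

Working:
  start: SK(IK)S
  →1  KS(IKS)
  →2  S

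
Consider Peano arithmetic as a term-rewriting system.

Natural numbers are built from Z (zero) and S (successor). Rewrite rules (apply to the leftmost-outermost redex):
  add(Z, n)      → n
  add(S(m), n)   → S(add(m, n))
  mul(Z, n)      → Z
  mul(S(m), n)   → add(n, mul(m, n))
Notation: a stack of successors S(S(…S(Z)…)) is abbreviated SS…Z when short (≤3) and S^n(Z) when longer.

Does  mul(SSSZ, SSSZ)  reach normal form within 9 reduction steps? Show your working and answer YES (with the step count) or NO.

  start: mul(SSSZ, SSSZ)
  step 1: add(SSSZ, mul(SSZ, SSSZ))
  step 2: S(add(SSZ, mul(SSZ, SSSZ)))
  step 3: S(S(add(SZ, mul(SSZ, SSSZ))))
  step 4: S(S(S(add(Z, mul(SSZ, SSSZ)))))
  step 5: S(S(S(mul(SSZ, SSSZ))))
  step 6: S(S(S(add(SSSZ, mul(SZ, SSSZ)))))
  step 7: S(S(S(S(add(SSZ, mul(SZ, SSSZ))))))
  step 8: S(S(S(S(S(add(SZ, mul(SZ, SSSZ)))))))
  step 9: S(S(S(S(S(S(add(Z, mul(SZ, SSSZ))))))))

Answer: NO — after 9 steps the term is S(S(S(S(S(S(add(Z, mul(SZ, SSSZ)))))))), not yet normal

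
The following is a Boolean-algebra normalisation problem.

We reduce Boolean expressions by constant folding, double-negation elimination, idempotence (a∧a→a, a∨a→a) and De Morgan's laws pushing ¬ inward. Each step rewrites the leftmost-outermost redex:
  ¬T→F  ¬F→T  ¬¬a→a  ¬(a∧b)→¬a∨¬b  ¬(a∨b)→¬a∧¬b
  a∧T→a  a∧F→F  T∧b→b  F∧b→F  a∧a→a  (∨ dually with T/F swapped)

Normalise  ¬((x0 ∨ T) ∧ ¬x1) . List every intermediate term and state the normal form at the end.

Answer: normal form = x1  (in 6 steps)

Derivation:
  start: ¬((x0 ∨ T) ∧ ¬x1)
  [1] ¬(x0 ∨ T) ∨ ¬¬x1
  [2] (¬x0 ∧ ¬T) ∨ ¬¬x1
  [3] (¬x0 ∧ F) ∨ ¬¬x1
  [4] F ∨ ¬¬x1
  [5] ¬¬x1
  [6] x1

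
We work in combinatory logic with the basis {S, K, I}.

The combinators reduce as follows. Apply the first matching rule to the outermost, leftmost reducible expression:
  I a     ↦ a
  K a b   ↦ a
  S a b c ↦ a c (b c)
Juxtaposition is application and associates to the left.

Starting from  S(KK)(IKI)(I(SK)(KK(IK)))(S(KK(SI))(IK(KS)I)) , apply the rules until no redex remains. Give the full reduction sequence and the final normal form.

Answer: normal form = I  (in 5 steps)

Derivation:
  start: S(KK)(IKI)(I(SK)(KK(IK)))(S(KK(SI))(IK(KS)I))
  →1  KK(I(SK)(KK(IK)))(IKI(I(SK)(KK(IK))))(S(KK(SI))(IK(KS)I))
  →2  K(IKI(I(SK)(KK(IK))))(S(KK(SI))(IK(KS)I))
  →3  IKI(I(SK)(KK(IK)))
  →4  KI(I(SK)(KK(IK)))
  →5  I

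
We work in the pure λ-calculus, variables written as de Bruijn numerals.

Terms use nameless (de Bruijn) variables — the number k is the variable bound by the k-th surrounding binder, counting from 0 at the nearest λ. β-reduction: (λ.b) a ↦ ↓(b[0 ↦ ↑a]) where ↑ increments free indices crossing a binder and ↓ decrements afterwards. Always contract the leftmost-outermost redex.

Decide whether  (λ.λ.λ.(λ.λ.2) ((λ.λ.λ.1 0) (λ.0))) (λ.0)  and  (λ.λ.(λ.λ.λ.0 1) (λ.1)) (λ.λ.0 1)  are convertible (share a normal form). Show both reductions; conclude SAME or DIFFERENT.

Term A:
  start: (λ.λ.λ.(λ.λ.2) ((λ.λ.λ.1 0) (λ.0))) (λ.0)
  [1] λ.λ.(λ.λ.2) ((λ.λ.λ.1 0) (λ.0))
  [2] λ.λ.λ.1

Term B:
  start: (λ.λ.(λ.λ.λ.0 1) (λ.1)) (λ.λ.0 1)
  [1] λ.(λ.λ.λ.0 1) (λ.1)
  [2] λ.λ.λ.0 1

Answer: DIFFERENT — A ⇓ λ.λ.λ.1, B ⇓ λ.λ.λ.0 1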